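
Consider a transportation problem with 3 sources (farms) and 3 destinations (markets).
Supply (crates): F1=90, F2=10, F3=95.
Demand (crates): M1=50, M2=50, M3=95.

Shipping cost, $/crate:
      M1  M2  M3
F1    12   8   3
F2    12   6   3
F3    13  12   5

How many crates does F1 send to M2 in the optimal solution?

Solving gives:
  F1→M2: 40 × $8 = $320
  F1→M3: 50 × $3 = $150
  F2→M2: 10 × $6 = $60
  F3→M1: 50 × $13 = $650
  F3→M3: 45 × $5 = $225
Total cost = $1405.
So F1→M2 carries 40 crates.

40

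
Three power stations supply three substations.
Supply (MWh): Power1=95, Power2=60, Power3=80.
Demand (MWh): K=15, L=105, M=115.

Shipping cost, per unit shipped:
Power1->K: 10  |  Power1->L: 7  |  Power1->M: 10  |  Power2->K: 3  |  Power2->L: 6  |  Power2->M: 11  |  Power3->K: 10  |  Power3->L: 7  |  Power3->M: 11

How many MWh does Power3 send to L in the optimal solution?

The minimum-cost plan:
  Power1→M: 95 × 10 = 950
  Power2→K: 15 × 3 = 45
  Power2→L: 45 × 6 = 270
  Power3→L: 60 × 7 = 420
  Power3→M: 20 × 11 = 220
Total cost = 1905.
So Power3→L carries 60 MWh.

60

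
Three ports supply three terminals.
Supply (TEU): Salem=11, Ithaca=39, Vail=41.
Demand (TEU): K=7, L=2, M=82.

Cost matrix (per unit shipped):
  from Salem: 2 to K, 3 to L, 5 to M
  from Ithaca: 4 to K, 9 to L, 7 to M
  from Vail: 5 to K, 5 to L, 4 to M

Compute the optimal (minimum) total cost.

467

Optimal allocation:
  Salem→L: 2 TEU
  Salem→M: 9 TEU
  Ithaca→K: 7 TEU
  Ithaca→M: 32 TEU
  Vail→M: 41 TEU
Total cost = 467.
(Supply check: Salem ships 11; Ithaca ships 39; Vail ships 41.)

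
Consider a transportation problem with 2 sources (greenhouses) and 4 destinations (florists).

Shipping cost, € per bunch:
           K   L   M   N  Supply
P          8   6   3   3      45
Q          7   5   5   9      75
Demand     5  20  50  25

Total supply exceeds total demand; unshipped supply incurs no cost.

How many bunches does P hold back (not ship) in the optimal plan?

0

An optimal plan:
  P→M: 20 × €3 = €60
  P→N: 25 × €3 = €75
  Q→K: 5 × €7 = €35
  Q→L: 20 × €5 = €100
  Q→M: 30 × €5 = €150
Total cost = €420.
P ships 45 of its 45, leaving 0.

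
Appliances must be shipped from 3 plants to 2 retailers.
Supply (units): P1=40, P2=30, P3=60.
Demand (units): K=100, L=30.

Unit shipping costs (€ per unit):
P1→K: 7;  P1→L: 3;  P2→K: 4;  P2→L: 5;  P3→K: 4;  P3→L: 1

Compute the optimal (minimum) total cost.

520

Optimal allocation:
  P1->K: 10 units
  P1->L: 30 units
  P2->K: 30 units
  P3->K: 60 units
Total cost = €520.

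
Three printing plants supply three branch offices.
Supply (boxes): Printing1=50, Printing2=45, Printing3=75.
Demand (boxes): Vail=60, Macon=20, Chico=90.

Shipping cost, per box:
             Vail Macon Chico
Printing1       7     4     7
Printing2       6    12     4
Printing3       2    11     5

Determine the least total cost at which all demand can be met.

An optimal shipping plan:
  Printing1→Macon: 20 × 4 = 80
  Printing1→Chico: 30 × 7 = 210
  Printing2→Chico: 45 × 4 = 180
  Printing3→Vail: 60 × 2 = 120
  Printing3→Chico: 15 × 5 = 75
Total = 80 + 210 + 180 + 120 + 75 = 665.

665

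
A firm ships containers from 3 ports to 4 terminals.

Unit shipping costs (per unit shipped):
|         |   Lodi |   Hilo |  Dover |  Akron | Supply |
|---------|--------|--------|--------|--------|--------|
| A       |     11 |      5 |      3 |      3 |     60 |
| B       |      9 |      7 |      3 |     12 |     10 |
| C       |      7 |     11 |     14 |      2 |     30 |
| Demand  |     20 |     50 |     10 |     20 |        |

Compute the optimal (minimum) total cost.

470

An optimal shipping plan:
  A–Hilo: 50 × 5 = 250
  A–Akron: 10 × 3 = 30
  B–Dover: 10 × 3 = 30
  C–Lodi: 20 × 7 = 140
  C–Akron: 10 × 2 = 20
Total = 250 + 30 + 30 + 140 + 20 = 470.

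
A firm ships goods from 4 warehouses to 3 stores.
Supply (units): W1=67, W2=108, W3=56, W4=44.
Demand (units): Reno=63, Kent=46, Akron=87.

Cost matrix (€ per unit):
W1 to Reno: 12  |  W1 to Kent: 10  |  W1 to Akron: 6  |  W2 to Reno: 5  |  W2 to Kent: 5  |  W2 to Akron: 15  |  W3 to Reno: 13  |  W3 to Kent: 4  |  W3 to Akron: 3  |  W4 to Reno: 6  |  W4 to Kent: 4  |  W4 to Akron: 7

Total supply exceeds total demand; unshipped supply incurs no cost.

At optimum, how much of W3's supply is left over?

0

An optimal plan:
  W1–Akron: 31 units
  W2–Reno: 63 units
  W2–Kent: 2 units
  W3–Akron: 56 units
  W4–Kent: 44 units
Total cost = €855.
W3 ships 56 of its 56, leaving 0.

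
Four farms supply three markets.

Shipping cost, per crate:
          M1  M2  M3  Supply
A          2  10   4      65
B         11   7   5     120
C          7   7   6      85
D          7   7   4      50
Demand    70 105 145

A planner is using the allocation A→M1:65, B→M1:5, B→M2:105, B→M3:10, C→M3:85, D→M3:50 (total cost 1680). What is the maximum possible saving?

105

Current plan cost = 65·2 + 5·11 + 105·7 + 10·5 + 85·6 + 50·4 = 1680.
Optimal plan:
  A–M1: 65 × 2 = 130
  B–M2: 25 × 7 = 175
  B–M3: 95 × 5 = 475
  C–M1: 5 × 7 = 35
  C–M2: 80 × 7 = 560
  D–M3: 50 × 4 = 200
Optimal cost = 1575.
Saving = 1680 − 1575 = 105.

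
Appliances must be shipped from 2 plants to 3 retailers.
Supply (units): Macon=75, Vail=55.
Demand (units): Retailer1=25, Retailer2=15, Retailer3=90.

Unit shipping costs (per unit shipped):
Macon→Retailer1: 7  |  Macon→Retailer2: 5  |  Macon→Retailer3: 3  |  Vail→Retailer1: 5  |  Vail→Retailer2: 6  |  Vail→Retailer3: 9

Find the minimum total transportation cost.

575

An optimal shipping plan:
  Macon–Retailer3: 75 units
  Vail–Retailer1: 25 units
  Vail–Retailer2: 15 units
  Vail–Retailer3: 15 units
Total cost = 575.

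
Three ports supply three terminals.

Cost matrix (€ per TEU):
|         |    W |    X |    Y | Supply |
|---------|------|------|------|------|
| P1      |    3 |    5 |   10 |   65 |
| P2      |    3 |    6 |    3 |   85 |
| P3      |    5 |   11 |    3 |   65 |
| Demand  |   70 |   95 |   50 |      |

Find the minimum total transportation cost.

895

An optimal shipping plan:
  P1→X: 65 TEU
  P2→W: 55 TEU
  P2→X: 30 TEU
  P3→W: 15 TEU
  P3→Y: 50 TEU
Total cost = €895.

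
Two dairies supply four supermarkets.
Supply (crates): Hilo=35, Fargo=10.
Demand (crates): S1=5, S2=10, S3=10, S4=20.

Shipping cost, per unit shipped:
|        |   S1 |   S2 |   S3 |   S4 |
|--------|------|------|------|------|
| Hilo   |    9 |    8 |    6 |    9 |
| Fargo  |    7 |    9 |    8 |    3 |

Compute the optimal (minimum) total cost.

305

An optimal shipping plan:
  Hilo→S1: 5 crates
  Hilo→S2: 10 crates
  Hilo→S3: 10 crates
  Hilo→S4: 10 crates
  Fargo→S4: 10 crates
Total cost = 305.
(Supply check: Hilo ships 35; Fargo ships 10.)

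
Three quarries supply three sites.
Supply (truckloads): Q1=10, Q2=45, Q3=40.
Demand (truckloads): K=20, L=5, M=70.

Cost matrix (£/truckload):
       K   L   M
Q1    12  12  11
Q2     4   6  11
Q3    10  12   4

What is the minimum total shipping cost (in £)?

An optimal shipping plan:
  Q1 to M: 10 truckloads
  Q2 to K: 20 truckloads
  Q2 to L: 5 truckloads
  Q2 to M: 20 truckloads
  Q3 to M: 40 truckloads
Total cost = £600.
(Supply check: Q1 ships 10; Q2 ships 45; Q3 ships 40.)

600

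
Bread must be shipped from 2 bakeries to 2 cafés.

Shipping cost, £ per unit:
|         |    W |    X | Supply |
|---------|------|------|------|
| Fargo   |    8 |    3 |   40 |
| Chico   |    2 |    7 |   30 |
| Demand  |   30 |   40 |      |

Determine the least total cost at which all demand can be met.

One minimum-cost allocation:
  Fargo–X: 40 × £3 = £120
  Chico–W: 30 × £2 = £60
Total = 120 + 60 = £180.

180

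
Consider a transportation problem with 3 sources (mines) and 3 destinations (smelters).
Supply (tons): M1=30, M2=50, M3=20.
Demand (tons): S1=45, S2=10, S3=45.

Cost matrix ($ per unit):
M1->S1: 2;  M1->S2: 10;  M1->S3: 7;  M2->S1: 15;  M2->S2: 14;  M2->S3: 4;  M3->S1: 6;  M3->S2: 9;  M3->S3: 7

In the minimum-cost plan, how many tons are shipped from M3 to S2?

5

Solving gives:
  M1 to S1: 30 × $2 = $60
  M2 to S2: 5 × $14 = $70
  M2 to S3: 45 × $4 = $180
  M3 to S1: 15 × $6 = $90
  M3 to S2: 5 × $9 = $45
Total cost = $445.
So M3→S2 carries 5 tons.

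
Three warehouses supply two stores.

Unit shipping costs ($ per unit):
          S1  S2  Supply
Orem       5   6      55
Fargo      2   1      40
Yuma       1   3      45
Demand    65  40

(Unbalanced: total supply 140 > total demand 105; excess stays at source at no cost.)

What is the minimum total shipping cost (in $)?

185

A cheapest plan:
  Orem to S1: 20 units
  Fargo to S2: 40 units
  Yuma to S1: 45 units
Total cost = $185.
(Supply check: Orem ships 20; Fargo ships 40; Yuma ships 45.)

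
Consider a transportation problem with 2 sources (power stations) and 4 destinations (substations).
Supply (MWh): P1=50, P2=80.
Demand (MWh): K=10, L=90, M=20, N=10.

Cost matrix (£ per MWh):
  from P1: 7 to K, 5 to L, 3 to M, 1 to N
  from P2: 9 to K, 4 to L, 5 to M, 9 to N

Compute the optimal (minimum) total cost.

510

Optimal allocation:
  P1→K: 10 MWh
  P1→L: 10 MWh
  P1→M: 20 MWh
  P1→N: 10 MWh
  P2→L: 80 MWh
Total cost = £510.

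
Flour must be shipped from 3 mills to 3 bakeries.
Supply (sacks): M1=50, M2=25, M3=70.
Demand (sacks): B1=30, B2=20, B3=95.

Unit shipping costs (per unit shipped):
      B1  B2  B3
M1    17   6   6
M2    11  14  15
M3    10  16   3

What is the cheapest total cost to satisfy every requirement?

820

One minimum-cost allocation:
  M1–B2: 20 × 6 = 120
  M1–B3: 30 × 6 = 180
  M2–B1: 25 × 11 = 275
  M3–B1: 5 × 10 = 50
  M3–B3: 65 × 3 = 195
Total = 120 + 180 + 275 + 50 + 195 = 820.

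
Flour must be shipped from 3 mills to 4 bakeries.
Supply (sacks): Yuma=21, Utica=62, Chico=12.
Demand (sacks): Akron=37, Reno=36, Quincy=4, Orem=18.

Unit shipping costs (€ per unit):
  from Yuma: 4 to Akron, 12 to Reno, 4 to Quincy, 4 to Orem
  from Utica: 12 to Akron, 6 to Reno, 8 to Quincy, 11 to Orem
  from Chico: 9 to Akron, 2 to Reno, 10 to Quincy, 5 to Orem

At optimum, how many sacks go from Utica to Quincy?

The minimum-cost plan:
  Yuma to Akron: 21 × €4 = €84
  Utica to Akron: 16 × €12 = €192
  Utica to Reno: 36 × €6 = €216
  Utica to Quincy: 4 × €8 = €32
  Utica to Orem: 6 × €11 = €66
  Chico to Orem: 12 × €5 = €60
Total cost = €650.
So Utica→Quincy carries 4 sacks.

4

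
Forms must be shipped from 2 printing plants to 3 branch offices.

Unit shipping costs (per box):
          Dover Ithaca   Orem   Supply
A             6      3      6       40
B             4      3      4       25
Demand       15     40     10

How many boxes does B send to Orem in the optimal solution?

Solving gives:
  A→Ithaca: 40 × 3 = 120
  B→Dover: 15 × 4 = 60
  B→Orem: 10 × 4 = 40
Total cost = 220.
So B→Orem carries 10 boxes.

10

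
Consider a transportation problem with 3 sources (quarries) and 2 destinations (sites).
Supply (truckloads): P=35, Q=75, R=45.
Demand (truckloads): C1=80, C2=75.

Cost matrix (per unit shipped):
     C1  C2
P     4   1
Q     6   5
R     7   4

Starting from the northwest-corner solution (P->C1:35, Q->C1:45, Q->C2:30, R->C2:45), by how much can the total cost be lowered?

60

Current plan cost = 35·4 + 45·6 + 30·5 + 45·4 = 740.
Optimal plan:
  P–C1: 5 × 4 = 20
  P–C2: 30 × 1 = 30
  Q–C1: 75 × 6 = 450
  R–C2: 45 × 4 = 180
Optimal cost = 680.
Saving = 740 − 680 = 60.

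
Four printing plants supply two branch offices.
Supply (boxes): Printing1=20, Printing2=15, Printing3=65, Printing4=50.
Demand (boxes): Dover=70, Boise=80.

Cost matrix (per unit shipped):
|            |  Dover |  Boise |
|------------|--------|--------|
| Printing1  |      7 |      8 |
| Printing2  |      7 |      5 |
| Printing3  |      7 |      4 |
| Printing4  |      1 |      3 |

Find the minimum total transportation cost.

A cheapest plan:
  Printing1–Dover: 20 boxes
  Printing2–Boise: 15 boxes
  Printing3–Boise: 65 boxes
  Printing4–Dover: 50 boxes
Total cost = 525.

525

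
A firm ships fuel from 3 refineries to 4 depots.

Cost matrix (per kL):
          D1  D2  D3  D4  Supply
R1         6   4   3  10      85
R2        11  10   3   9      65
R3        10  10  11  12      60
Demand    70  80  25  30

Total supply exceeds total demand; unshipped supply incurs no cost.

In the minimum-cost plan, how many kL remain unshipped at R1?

Minimum-cost shipments:
  R1–D1: 5 × 6 = 30
  R1–D2: 80 × 4 = 320
  R2–D1: 5 × 11 = 55
  R2–D3: 25 × 3 = 75
  R2–D4: 30 × 9 = 270
  R3–D1: 60 × 10 = 600
Total cost = 1350.
R1 ships 85 of its 85, leaving 0.

0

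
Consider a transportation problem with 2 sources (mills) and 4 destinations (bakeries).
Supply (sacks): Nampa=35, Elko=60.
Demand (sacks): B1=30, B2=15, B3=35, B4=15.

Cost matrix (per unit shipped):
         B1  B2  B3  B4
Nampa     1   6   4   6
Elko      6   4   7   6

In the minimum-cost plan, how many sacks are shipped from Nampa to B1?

30

Solving gives:
  Nampa→B1: 30 × 1 = 30
  Nampa→B3: 5 × 4 = 20
  Elko→B2: 15 × 4 = 60
  Elko→B3: 30 × 7 = 210
  Elko→B4: 15 × 6 = 90
Total cost = 410.
So Nampa→B1 carries 30 sacks.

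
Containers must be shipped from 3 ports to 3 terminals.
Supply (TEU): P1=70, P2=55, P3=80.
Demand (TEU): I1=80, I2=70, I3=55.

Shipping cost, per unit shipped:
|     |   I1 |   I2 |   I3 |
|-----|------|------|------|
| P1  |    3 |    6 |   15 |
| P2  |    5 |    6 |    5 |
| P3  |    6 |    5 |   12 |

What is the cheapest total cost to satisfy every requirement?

895

A cheapest plan:
  P1→I1: 70 × 3 = 210
  P2→I3: 55 × 5 = 275
  P3→I1: 10 × 6 = 60
  P3→I2: 70 × 5 = 350
Total = 210 + 275 + 60 + 350 = 895.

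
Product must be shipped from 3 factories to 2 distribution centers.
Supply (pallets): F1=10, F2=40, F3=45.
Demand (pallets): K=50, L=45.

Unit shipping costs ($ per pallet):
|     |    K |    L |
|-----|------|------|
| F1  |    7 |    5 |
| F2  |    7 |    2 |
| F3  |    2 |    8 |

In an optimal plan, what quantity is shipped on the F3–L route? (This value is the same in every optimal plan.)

Optimal shipments:
  F1→K: 5 × $7 = $35
  F1→L: 5 × $5 = $25
  F2→L: 40 × $2 = $80
  F3→K: 45 × $2 = $90
Total cost = $230.
The route F3→L is not used.

0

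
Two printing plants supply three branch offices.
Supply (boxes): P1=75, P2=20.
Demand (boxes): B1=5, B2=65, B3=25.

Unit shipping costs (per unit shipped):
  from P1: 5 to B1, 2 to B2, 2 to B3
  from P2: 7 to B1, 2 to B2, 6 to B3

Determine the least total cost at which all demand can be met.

205

An optimal shipping plan:
  P1 to B1: 5 × 5 = 25
  P1 to B2: 45 × 2 = 90
  P1 to B3: 25 × 2 = 50
  P2 to B2: 20 × 2 = 40
Total = 25 + 90 + 50 + 40 = 205.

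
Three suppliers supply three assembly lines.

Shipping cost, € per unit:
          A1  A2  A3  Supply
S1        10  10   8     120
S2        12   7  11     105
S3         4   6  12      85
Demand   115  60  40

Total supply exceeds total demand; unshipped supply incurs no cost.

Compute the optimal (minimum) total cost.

A cheapest plan:
  S1→A1: 30 × €10 = €300
  S1→A3: 40 × €8 = €320
  S2→A2: 60 × €7 = €420
  S3→A1: 85 × €4 = €340
Total = 300 + 320 + 420 + 340 = €1380.
(Supply check: S1 ships 70; S2 ships 60; S3 ships 85.)

1380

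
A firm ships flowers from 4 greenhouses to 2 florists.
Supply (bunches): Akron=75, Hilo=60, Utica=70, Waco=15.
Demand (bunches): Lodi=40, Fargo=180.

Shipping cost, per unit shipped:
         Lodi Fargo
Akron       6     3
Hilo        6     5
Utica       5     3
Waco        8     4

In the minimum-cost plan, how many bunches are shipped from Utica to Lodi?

0

Optimal shipments:
  Akron->Fargo: 75 × 3 = 225
  Hilo->Lodi: 40 × 6 = 240
  Hilo->Fargo: 20 × 5 = 100
  Utica->Fargo: 70 × 3 = 210
  Waco->Fargo: 15 × 4 = 60
Total cost = 835.
The route Utica→Lodi is not used.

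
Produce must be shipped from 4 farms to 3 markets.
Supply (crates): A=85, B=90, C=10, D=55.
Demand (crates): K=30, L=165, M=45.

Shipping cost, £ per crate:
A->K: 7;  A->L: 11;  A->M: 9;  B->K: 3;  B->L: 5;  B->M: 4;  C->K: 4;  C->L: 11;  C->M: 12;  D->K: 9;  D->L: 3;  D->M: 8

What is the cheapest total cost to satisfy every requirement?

1420

Optimal allocation:
  A–K: 20 crates
  A–L: 20 crates
  A–M: 45 crates
  B–L: 90 crates
  C–K: 10 crates
  D–L: 55 crates
Total cost = £1420.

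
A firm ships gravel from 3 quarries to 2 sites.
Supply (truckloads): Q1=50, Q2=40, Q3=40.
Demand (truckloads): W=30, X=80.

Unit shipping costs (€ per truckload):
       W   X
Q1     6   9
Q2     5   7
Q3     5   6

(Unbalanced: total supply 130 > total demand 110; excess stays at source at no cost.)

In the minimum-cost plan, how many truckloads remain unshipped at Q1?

20

Minimum-cost shipments:
  Q1→W: 30 × €6 = €180
  Q2→X: 40 × €7 = €280
  Q3→X: 40 × €6 = €240
Total cost = €700.
Q1 ships 30 of its 50, leaving 20.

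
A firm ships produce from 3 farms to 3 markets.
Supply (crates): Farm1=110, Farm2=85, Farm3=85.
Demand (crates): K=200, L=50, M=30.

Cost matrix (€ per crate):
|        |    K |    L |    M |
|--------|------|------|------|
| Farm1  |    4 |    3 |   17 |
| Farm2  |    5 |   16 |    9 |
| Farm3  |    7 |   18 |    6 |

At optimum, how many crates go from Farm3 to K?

55

Solving gives:
  Farm1→K: 60 × €4 = €240
  Farm1→L: 50 × €3 = €150
  Farm2→K: 85 × €5 = €425
  Farm3→K: 55 × €7 = €385
  Farm3→M: 30 × €6 = €180
Total cost = €1380.
So Farm3→K carries 55 crates.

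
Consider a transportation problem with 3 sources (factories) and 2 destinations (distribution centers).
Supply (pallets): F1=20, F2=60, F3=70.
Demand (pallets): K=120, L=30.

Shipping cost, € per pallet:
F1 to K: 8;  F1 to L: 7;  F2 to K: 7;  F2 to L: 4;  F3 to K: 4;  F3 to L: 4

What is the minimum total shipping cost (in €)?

A cheapest plan:
  F1→K: 20 × €8 = €160
  F2→K: 30 × €7 = €210
  F2→L: 30 × €4 = €120
  F3→K: 70 × €4 = €280
Total = 160 + 210 + 120 + 280 = €770.

770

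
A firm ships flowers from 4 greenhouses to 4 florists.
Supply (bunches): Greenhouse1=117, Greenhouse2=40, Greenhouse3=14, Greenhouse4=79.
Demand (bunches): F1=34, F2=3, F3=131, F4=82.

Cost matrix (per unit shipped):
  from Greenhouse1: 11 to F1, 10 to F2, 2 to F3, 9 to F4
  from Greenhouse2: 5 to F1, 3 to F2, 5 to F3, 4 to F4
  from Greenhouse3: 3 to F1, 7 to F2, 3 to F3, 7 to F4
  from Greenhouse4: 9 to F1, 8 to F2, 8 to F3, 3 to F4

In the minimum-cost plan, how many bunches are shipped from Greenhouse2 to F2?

Optimal shipments:
  Greenhouse1->F3: 117 × 2 = 234
  Greenhouse2->F1: 34 × 5 = 170
  Greenhouse2->F2: 3 × 3 = 9
  Greenhouse2->F4: 3 × 4 = 12
  Greenhouse3->F3: 14 × 3 = 42
  Greenhouse4->F4: 79 × 3 = 237
Total cost = 704.
So Greenhouse2→F2 carries 3 bunches.

3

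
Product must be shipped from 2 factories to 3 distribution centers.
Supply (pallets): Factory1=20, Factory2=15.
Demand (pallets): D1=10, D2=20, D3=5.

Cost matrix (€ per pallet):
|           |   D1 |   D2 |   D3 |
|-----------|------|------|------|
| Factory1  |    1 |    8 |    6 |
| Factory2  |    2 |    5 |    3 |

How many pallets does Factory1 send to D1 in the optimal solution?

10

The minimum-cost plan:
  Factory1->D1: 10 pallets
  Factory1->D2: 5 pallets
  Factory1->D3: 5 pallets
  Factory2->D2: 15 pallets
Total cost = €155.
So Factory1→D1 carries 10 pallets.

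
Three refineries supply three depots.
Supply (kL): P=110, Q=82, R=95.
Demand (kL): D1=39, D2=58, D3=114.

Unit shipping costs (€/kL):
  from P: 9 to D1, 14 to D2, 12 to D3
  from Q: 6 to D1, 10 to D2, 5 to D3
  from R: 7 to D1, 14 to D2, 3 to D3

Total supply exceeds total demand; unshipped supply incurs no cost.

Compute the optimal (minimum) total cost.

A cheapest plan:
  P to D1: 34 × €9 = €306
  Q to D1: 5 × €6 = €30
  Q to D2: 58 × €10 = €580
  Q to D3: 19 × €5 = €95
  R to D3: 95 × €3 = €285
Total = 306 + 30 + 580 + 95 + 285 = €1296.

1296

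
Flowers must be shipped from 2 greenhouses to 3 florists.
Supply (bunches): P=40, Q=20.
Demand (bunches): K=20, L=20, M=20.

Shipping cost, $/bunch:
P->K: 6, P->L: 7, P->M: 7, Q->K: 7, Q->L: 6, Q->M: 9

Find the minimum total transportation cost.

380

Optimal allocation:
  P–K: 20 × $6 = $120
  P–M: 20 × $7 = $140
  Q–L: 20 × $6 = $120
Total = 120 + 140 + 120 = $380.
(Supply check: P ships 40; Q ships 20.)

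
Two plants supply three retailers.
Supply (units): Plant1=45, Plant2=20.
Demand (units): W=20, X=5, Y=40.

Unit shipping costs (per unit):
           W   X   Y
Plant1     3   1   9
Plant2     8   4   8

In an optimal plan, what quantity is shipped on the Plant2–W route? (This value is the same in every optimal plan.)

0

Optimal shipments:
  Plant1→W: 20 × 3 = 60
  Plant1→X: 5 × 1 = 5
  Plant1→Y: 20 × 9 = 180
  Plant2→Y: 20 × 8 = 160
Total cost = 405.
The route Plant2→W is not used.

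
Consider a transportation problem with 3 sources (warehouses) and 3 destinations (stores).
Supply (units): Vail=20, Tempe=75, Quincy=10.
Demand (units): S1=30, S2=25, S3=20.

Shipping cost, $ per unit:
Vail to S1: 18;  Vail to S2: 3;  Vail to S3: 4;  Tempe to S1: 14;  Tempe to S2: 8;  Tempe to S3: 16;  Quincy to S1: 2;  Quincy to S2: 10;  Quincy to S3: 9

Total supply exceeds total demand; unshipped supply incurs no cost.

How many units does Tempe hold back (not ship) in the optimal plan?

30

Minimum-cost shipments:
  Vail→S3: 20 × $4 = $80
  Tempe→S1: 20 × $14 = $280
  Tempe→S2: 25 × $8 = $200
  Quincy→S1: 10 × $2 = $20
Total cost = $580.
Tempe ships 45 of its 75, leaving 30.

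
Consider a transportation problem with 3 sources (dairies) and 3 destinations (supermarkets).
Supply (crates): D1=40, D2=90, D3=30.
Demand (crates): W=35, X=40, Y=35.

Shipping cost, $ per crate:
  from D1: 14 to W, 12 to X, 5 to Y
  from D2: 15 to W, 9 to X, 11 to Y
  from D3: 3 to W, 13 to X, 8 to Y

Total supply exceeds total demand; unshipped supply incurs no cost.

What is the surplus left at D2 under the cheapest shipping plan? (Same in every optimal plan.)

An optimal plan:
  D1->W: 5 × $14 = $70
  D1->Y: 35 × $5 = $175
  D2->X: 40 × $9 = $360
  D3->W: 30 × $3 = $90
Total cost = $695.
D2 ships 40 of its 90, leaving 50.

50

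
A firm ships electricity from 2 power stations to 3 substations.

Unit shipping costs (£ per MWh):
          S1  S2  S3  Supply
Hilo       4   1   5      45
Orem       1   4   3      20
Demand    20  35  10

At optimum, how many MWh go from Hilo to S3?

10

The minimum-cost plan:
  Hilo->S2: 35 × £1 = £35
  Hilo->S3: 10 × £5 = £50
  Orem->S1: 20 × £1 = £20
Total cost = £105.
So Hilo→S3 carries 10 MWh.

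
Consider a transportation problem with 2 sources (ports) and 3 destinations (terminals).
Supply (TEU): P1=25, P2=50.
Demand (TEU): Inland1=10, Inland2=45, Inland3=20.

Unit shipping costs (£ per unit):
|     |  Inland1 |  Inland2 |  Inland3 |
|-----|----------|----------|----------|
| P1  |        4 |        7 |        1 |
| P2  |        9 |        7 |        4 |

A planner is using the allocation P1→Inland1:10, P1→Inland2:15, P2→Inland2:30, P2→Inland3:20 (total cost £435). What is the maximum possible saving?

45

Current plan cost = 10·4 + 15·7 + 30·7 + 20·4 = £435.
Optimal plan:
  P1→Inland1: 10 × £4 = £40
  P1→Inland3: 15 × £1 = £15
  P2→Inland2: 45 × £7 = £315
  P2→Inland3: 5 × £4 = £20
Optimal cost = £390.
Saving = 435 − 390 = £45.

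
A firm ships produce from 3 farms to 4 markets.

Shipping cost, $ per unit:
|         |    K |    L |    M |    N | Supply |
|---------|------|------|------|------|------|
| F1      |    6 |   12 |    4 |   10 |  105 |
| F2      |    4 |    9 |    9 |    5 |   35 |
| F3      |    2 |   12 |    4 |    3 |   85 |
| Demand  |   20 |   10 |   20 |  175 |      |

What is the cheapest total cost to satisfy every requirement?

A cheapest plan:
  F1->K: 20 crates
  F1->L: 10 crates
  F1->M: 20 crates
  F1->N: 55 crates
  F2->N: 35 crates
  F3->N: 85 crates
Total cost = $1300.

1300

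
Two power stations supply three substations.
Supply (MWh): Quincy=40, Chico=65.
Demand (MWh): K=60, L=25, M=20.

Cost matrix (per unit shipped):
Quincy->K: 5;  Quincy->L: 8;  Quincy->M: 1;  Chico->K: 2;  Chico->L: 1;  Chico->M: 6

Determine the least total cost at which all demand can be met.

225

One minimum-cost allocation:
  Quincy→K: 20 × 5 = 100
  Quincy→M: 20 × 1 = 20
  Chico→K: 40 × 2 = 80
  Chico→L: 25 × 1 = 25
Total = 100 + 20 + 80 + 25 = 225.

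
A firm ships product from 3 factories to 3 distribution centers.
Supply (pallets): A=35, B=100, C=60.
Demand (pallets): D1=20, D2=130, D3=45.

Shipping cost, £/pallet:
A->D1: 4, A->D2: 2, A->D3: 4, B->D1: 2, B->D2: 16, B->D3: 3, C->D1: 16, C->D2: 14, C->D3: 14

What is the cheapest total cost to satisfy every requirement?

1645

An optimal shipping plan:
  A to D2: 35 × £2 = £70
  B to D1: 20 × £2 = £40
  B to D2: 35 × £16 = £560
  B to D3: 45 × £3 = £135
  C to D2: 60 × £14 = £840
Total = 70 + 40 + 560 + 135 + 840 = £1645.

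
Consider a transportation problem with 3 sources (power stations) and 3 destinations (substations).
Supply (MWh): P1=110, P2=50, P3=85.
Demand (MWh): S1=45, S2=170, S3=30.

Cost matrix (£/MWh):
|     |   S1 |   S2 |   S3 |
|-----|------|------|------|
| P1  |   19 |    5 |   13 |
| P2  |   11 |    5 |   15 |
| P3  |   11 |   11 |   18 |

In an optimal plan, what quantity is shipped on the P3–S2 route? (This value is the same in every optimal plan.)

10

Optimal shipments:
  P1–S2: 110 MWh
  P2–S2: 50 MWh
  P3–S1: 45 MWh
  P3–S2: 10 MWh
  P3–S3: 30 MWh
Total cost = £1945.
So P3→S2 carries 10 MWh.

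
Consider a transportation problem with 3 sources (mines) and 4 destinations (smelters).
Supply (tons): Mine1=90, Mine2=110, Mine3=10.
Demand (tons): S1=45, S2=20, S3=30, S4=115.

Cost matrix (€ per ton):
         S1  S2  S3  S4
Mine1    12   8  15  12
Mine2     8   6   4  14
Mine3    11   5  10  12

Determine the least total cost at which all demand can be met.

2010

A cheapest plan:
  Mine1 to S4: 90 tons
  Mine2 to S1: 45 tons
  Mine2 to S2: 20 tons
  Mine2 to S3: 30 tons
  Mine2 to S4: 15 tons
  Mine3 to S4: 10 tons
Total cost = €2010.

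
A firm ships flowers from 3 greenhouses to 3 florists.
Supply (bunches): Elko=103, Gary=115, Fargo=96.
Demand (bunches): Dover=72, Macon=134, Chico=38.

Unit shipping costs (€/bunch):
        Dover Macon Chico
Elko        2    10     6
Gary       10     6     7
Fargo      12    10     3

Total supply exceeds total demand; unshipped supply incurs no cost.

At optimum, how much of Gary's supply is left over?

Minimum-cost shipments:
  Elko->Dover: 72 × €2 = €144
  Elko->Macon: 19 × €10 = €190
  Gary->Macon: 115 × €6 = €690
  Fargo->Chico: 38 × €3 = €114
Total cost = €1138.
Gary ships 115 of its 115, leaving 0.

0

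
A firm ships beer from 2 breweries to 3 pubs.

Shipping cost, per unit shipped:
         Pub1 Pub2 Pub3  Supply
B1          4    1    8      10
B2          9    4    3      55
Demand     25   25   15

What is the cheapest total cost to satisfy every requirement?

320

Optimal allocation:
  B1->Pub1: 10 × 4 = 40
  B2->Pub1: 15 × 9 = 135
  B2->Pub2: 25 × 4 = 100
  B2->Pub3: 15 × 3 = 45
Total = 40 + 135 + 100 + 45 = 320.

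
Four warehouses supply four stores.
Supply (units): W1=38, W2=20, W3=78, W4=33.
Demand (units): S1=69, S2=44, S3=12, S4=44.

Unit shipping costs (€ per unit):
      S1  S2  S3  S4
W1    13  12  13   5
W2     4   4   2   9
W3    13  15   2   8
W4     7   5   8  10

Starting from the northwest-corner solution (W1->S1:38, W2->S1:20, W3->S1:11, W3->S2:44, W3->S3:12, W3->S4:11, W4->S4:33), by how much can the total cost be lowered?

Current plan cost = 38·13 + 20·4 + 11·13 + 44·15 + 12·2 + 11·8 + 33·10 = €1819.
Optimal plan:
  W1–S4: 38 × €5 = €190
  W2–S1: 9 × €4 = €36
  W2–S2: 11 × €4 = €44
  W3–S1: 60 × €13 = €780
  W3–S3: 12 × €2 = €24
  W3–S4: 6 × €8 = €48
  W4–S2: 33 × €5 = €165
Optimal cost = €1287.
Saving = 1819 − 1287 = €532.

532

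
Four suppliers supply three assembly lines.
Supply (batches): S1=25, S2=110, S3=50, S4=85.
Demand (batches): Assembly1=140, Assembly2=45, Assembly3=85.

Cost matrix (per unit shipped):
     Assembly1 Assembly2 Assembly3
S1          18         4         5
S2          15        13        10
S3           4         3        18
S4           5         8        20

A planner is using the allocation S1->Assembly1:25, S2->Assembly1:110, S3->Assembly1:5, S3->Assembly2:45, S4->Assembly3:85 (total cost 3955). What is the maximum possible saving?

Current plan cost = 25·18 + 110·15 + 5·4 + 45·3 + 85·20 = 3955.
Optimal plan:
  S1–Assembly2: 25 batches
  S2–Assembly1: 5 batches
  S2–Assembly2: 20 batches
  S2–Assembly3: 85 batches
  S3–Assembly1: 50 batches
  S4–Assembly1: 85 batches
Optimal cost = 1910.
Saving = 3955 − 1910 = 2045.

2045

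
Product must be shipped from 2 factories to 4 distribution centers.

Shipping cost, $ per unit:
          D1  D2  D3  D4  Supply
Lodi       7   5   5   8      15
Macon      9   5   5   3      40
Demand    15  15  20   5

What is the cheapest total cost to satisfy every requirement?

Optimal allocation:
  Lodi→D1: 15 × $7 = $105
  Macon→D2: 15 × $5 = $75
  Macon→D3: 20 × $5 = $100
  Macon→D4: 5 × $3 = $15
Total = 105 + 75 + 100 + 15 = $295.
(Supply check: Lodi ships 15; Macon ships 40.)

295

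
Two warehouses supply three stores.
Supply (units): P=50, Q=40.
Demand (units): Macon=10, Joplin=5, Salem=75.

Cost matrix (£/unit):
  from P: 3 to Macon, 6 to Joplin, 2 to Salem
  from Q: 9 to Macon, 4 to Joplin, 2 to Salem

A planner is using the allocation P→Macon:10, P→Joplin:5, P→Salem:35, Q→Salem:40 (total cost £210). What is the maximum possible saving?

Current plan cost = 10·3 + 5·6 + 35·2 + 40·2 = £210.
Optimal plan:
  P→Macon: 10 × £3 = £30
  P→Salem: 40 × £2 = £80
  Q→Joplin: 5 × £4 = £20
  Q→Salem: 35 × £2 = £70
Optimal cost = £200.
Saving = 210 − 200 = £10.

10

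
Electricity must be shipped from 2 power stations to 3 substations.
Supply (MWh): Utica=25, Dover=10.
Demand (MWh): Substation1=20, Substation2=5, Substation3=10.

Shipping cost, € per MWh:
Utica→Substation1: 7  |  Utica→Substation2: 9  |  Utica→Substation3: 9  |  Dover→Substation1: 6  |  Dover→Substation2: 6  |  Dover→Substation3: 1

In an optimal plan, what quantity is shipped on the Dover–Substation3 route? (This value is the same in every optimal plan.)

10

Optimal shipments:
  Utica→Substation1: 20 MWh
  Utica→Substation2: 5 MWh
  Dover→Substation3: 10 MWh
Total cost = €195.
So Dover→Substation3 carries 10 MWh.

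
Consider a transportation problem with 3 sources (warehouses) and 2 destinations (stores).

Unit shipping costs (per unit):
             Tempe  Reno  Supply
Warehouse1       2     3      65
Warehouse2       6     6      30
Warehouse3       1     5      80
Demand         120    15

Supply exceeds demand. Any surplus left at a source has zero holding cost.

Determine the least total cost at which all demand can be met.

One minimum-cost allocation:
  Warehouse1→Tempe: 40 units
  Warehouse1→Reno: 15 units
  Warehouse3→Tempe: 80 units
Total cost = 205.
(Supply check: Warehouse1 ships 55; Warehouse2 ships 0; Warehouse3 ships 80.)

205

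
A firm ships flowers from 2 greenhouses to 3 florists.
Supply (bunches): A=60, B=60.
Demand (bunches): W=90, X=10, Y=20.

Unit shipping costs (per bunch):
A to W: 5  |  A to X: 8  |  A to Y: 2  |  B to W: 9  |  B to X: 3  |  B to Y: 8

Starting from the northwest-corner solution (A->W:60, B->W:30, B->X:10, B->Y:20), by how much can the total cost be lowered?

Current plan cost = 60·5 + 30·9 + 10·3 + 20·8 = 760.
Optimal plan:
  A to W: 40 × 5 = 200
  A to Y: 20 × 2 = 40
  B to W: 50 × 9 = 450
  B to X: 10 × 3 = 30
Optimal cost = 720.
Saving = 760 − 720 = 40.

40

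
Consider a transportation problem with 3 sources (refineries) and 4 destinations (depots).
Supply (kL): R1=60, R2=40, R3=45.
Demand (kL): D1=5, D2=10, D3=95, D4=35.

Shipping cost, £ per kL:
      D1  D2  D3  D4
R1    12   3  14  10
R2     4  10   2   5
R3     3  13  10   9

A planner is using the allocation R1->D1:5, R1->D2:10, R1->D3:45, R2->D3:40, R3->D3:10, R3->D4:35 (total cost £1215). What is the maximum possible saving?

130

Current plan cost = 5·12 + 10·3 + 45·14 + 40·2 + 10·10 + 35·9 = £1215.
Optimal plan:
  R1→D2: 10 × £3 = £30
  R1→D3: 15 × £14 = £210
  R1→D4: 35 × £10 = £350
  R2→D3: 40 × £2 = £80
  R3→D1: 5 × £3 = £15
  R3→D3: 40 × £10 = £400
Optimal cost = £1085.
Saving = 1215 − 1085 = £130.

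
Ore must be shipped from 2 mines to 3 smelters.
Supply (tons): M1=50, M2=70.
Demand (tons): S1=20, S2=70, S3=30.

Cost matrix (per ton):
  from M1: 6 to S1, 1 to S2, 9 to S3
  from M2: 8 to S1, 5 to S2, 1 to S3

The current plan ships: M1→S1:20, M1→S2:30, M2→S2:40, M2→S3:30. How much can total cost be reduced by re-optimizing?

Current plan cost = 20·6 + 30·1 + 40·5 + 30·1 = 380.
Optimal plan:
  M1–S2: 50 × 1 = 50
  M2–S1: 20 × 8 = 160
  M2–S2: 20 × 5 = 100
  M2–S3: 30 × 1 = 30
Optimal cost = 340.
Saving = 380 − 340 = 40.

40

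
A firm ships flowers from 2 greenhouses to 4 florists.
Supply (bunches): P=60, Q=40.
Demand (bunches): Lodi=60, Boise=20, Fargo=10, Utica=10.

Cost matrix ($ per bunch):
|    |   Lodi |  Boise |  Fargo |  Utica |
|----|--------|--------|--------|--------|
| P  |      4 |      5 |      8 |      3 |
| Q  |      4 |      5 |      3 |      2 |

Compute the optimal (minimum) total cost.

A cheapest plan:
  P→Lodi: 40 × $4 = $160
  P→Boise: 20 × $5 = $100
  Q→Lodi: 20 × $4 = $80
  Q→Fargo: 10 × $3 = $30
  Q→Utica: 10 × $2 = $20
Total = 160 + 100 + 80 + 30 + 20 = $390.

390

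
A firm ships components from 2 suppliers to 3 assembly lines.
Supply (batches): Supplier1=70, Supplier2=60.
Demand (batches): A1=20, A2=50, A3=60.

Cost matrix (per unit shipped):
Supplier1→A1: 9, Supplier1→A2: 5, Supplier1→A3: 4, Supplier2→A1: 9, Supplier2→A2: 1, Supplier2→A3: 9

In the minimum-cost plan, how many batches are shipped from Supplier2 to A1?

Solving gives:
  Supplier1->A1: 10 × 9 = 90
  Supplier1->A3: 60 × 4 = 240
  Supplier2->A1: 10 × 9 = 90
  Supplier2->A2: 50 × 1 = 50
Total cost = 470.
So Supplier2→A1 carries 10 batches.

10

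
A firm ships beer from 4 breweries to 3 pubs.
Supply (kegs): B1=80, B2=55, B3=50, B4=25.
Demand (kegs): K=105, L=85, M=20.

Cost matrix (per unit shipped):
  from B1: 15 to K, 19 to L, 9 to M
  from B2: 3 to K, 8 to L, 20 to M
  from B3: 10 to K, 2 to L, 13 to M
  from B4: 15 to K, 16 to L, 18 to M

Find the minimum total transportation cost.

1785

Optimal allocation:
  B1->K: 50 × 15 = 750
  B1->L: 10 × 19 = 190
  B1->M: 20 × 9 = 180
  B2->K: 55 × 3 = 165
  B3->L: 50 × 2 = 100
  B4->L: 25 × 16 = 400
Total = 750 + 190 + 180 + 165 + 100 + 400 = 1785.
(Supply check: B1 ships 80; B2 ships 55; B3 ships 50; B4 ships 25.)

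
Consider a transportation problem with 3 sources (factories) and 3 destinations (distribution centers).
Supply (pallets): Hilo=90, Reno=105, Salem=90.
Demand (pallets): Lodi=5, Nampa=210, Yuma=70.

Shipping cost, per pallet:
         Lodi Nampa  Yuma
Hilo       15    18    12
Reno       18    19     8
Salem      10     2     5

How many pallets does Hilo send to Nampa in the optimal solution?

85

Solving gives:
  Hilo–Lodi: 5 × 15 = 75
  Hilo–Nampa: 85 × 18 = 1530
  Reno–Nampa: 35 × 19 = 665
  Reno–Yuma: 70 × 8 = 560
  Salem–Nampa: 90 × 2 = 180
Total cost = 3010.
So Hilo→Nampa carries 85 pallets.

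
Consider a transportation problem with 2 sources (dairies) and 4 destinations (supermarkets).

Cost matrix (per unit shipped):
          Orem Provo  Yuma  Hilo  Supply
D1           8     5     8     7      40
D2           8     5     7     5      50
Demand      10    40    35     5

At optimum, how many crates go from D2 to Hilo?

The minimum-cost plan:
  D1 to Orem: 10 × 8 = 80
  D1 to Provo: 30 × 5 = 150
  D2 to Provo: 10 × 5 = 50
  D2 to Yuma: 35 × 7 = 245
  D2 to Hilo: 5 × 5 = 25
Total cost = 550.
So D2→Hilo carries 5 crates.

5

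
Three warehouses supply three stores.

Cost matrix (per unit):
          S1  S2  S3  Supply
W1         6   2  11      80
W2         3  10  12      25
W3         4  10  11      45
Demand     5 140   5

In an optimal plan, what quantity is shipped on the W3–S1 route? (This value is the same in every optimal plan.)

Solving gives:
  W1→S2: 80 × 2 = 160
  W2→S1: 5 × 3 = 15
  W2→S2: 20 × 10 = 200
  W3→S2: 40 × 10 = 400
  W3→S3: 5 × 11 = 55
Total cost = 830.
The route W3→S1 is not used.

0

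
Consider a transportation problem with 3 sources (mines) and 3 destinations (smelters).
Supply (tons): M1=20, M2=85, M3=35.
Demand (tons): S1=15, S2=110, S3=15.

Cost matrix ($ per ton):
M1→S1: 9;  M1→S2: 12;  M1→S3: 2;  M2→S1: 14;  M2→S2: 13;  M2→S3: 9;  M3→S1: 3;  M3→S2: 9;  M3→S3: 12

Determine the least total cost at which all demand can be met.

A cheapest plan:
  M1–S2: 5 × $12 = $60
  M1–S3: 15 × $2 = $30
  M2–S2: 85 × $13 = $1105
  M3–S1: 15 × $3 = $45
  M3–S2: 20 × $9 = $180
Total = 60 + 30 + 1105 + 45 + 180 = $1420.

1420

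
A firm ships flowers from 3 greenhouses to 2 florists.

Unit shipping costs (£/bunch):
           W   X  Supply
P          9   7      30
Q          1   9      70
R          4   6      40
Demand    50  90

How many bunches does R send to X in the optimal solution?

Solving gives:
  P->X: 30 × £7 = £210
  Q->W: 50 × £1 = £50
  Q->X: 20 × £9 = £180
  R->X: 40 × £6 = £240
Total cost = £680.
So R→X carries 40 bunches.

40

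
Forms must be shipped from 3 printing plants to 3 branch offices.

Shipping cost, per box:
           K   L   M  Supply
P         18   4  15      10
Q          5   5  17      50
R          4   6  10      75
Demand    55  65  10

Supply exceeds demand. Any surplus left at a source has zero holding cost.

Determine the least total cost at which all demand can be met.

One minimum-cost allocation:
  P→L: 10 boxes
  Q→L: 50 boxes
  R→K: 55 boxes
  R→L: 5 boxes
  R→M: 10 boxes
Total cost = 640.
(Supply check: P ships 10; Q ships 50; R ships 70.)

640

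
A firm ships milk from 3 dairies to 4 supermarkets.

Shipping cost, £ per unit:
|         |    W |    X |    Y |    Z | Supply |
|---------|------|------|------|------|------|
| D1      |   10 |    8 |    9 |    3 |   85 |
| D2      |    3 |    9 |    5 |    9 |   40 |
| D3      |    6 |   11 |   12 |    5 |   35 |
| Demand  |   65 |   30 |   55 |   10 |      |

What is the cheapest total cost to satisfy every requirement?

1025

One minimum-cost allocation:
  D1->X: 30 crates
  D1->Y: 45 crates
  D1->Z: 10 crates
  D2->W: 30 crates
  D2->Y: 10 crates
  D3->W: 35 crates
Total cost = £1025.
(Supply check: D1 ships 85; D2 ships 40; D3 ships 35.)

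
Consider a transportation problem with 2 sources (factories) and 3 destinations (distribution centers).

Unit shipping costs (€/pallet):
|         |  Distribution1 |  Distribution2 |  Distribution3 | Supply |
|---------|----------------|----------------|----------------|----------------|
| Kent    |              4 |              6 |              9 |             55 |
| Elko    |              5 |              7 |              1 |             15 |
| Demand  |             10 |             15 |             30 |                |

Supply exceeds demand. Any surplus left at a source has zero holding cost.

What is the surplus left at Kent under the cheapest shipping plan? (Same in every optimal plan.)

Minimum-cost shipments:
  Kent–Distribution1: 10 pallets
  Kent–Distribution2: 15 pallets
  Kent–Distribution3: 15 pallets
  Elko–Distribution3: 15 pallets
Total cost = €280.
Kent ships 40 of its 55, leaving 15.

15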